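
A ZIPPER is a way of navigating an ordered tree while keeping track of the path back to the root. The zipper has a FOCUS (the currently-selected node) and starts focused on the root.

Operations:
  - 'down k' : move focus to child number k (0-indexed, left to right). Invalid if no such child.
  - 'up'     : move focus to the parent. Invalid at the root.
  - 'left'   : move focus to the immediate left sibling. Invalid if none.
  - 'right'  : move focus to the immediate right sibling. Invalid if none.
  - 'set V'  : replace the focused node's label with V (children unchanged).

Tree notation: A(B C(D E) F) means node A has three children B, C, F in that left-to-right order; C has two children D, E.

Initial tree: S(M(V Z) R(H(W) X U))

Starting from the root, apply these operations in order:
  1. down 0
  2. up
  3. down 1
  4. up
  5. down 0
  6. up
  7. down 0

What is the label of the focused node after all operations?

Step 1 (down 0): focus=M path=0 depth=1 children=['V', 'Z'] left=[] right=['R'] parent=S
Step 2 (up): focus=S path=root depth=0 children=['M', 'R'] (at root)
Step 3 (down 1): focus=R path=1 depth=1 children=['H', 'X', 'U'] left=['M'] right=[] parent=S
Step 4 (up): focus=S path=root depth=0 children=['M', 'R'] (at root)
Step 5 (down 0): focus=M path=0 depth=1 children=['V', 'Z'] left=[] right=['R'] parent=S
Step 6 (up): focus=S path=root depth=0 children=['M', 'R'] (at root)
Step 7 (down 0): focus=M path=0 depth=1 children=['V', 'Z'] left=[] right=['R'] parent=S

Answer: M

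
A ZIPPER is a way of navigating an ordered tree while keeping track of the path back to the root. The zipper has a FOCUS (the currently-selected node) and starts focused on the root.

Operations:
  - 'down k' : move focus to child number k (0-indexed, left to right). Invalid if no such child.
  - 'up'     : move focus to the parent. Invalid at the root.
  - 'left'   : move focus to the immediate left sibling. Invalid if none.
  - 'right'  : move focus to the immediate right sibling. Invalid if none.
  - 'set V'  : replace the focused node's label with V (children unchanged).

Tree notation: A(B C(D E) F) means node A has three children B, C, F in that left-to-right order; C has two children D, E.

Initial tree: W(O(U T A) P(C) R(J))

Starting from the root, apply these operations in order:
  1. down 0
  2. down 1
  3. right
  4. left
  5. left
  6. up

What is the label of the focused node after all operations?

Answer: O

Derivation:
Step 1 (down 0): focus=O path=0 depth=1 children=['U', 'T', 'A'] left=[] right=['P', 'R'] parent=W
Step 2 (down 1): focus=T path=0/1 depth=2 children=[] left=['U'] right=['A'] parent=O
Step 3 (right): focus=A path=0/2 depth=2 children=[] left=['U', 'T'] right=[] parent=O
Step 4 (left): focus=T path=0/1 depth=2 children=[] left=['U'] right=['A'] parent=O
Step 5 (left): focus=U path=0/0 depth=2 children=[] left=[] right=['T', 'A'] parent=O
Step 6 (up): focus=O path=0 depth=1 children=['U', 'T', 'A'] left=[] right=['P', 'R'] parent=W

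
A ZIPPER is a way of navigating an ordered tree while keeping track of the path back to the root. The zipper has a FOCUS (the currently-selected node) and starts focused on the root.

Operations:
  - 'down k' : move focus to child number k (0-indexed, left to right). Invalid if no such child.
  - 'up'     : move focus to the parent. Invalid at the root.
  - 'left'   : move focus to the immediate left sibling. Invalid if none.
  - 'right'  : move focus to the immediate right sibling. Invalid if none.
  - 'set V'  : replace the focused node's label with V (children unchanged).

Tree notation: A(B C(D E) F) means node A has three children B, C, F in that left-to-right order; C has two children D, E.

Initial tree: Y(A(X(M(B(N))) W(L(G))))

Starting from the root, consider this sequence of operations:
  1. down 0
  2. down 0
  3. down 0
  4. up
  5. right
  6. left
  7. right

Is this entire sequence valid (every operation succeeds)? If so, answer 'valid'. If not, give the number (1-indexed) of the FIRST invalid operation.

Step 1 (down 0): focus=A path=0 depth=1 children=['X', 'W'] left=[] right=[] parent=Y
Step 2 (down 0): focus=X path=0/0 depth=2 children=['M'] left=[] right=['W'] parent=A
Step 3 (down 0): focus=M path=0/0/0 depth=3 children=['B'] left=[] right=[] parent=X
Step 4 (up): focus=X path=0/0 depth=2 children=['M'] left=[] right=['W'] parent=A
Step 5 (right): focus=W path=0/1 depth=2 children=['L'] left=['X'] right=[] parent=A
Step 6 (left): focus=X path=0/0 depth=2 children=['M'] left=[] right=['W'] parent=A
Step 7 (right): focus=W path=0/1 depth=2 children=['L'] left=['X'] right=[] parent=A

Answer: valid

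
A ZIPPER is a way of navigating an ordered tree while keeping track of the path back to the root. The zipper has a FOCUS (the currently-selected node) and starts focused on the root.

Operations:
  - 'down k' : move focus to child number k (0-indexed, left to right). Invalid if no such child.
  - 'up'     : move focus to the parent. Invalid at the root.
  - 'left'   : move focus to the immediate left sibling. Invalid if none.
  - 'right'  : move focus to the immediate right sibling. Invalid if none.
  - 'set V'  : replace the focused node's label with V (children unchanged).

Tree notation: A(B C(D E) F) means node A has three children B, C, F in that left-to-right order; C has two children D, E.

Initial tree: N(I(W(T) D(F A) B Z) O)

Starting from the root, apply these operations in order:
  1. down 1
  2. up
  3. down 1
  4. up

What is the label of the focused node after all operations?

Step 1 (down 1): focus=O path=1 depth=1 children=[] left=['I'] right=[] parent=N
Step 2 (up): focus=N path=root depth=0 children=['I', 'O'] (at root)
Step 3 (down 1): focus=O path=1 depth=1 children=[] left=['I'] right=[] parent=N
Step 4 (up): focus=N path=root depth=0 children=['I', 'O'] (at root)

Answer: N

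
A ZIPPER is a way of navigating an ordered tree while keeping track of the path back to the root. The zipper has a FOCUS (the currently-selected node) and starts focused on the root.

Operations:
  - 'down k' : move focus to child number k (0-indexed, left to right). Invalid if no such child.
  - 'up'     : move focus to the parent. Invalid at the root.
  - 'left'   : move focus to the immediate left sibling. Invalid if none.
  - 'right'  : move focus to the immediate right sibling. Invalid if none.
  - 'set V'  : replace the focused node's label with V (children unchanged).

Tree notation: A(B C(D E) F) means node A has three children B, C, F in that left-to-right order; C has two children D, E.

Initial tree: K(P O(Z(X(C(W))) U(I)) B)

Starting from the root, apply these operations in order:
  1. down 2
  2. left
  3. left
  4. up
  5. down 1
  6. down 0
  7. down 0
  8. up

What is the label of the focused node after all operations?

Answer: Z

Derivation:
Step 1 (down 2): focus=B path=2 depth=1 children=[] left=['P', 'O'] right=[] parent=K
Step 2 (left): focus=O path=1 depth=1 children=['Z', 'U'] left=['P'] right=['B'] parent=K
Step 3 (left): focus=P path=0 depth=1 children=[] left=[] right=['O', 'B'] parent=K
Step 4 (up): focus=K path=root depth=0 children=['P', 'O', 'B'] (at root)
Step 5 (down 1): focus=O path=1 depth=1 children=['Z', 'U'] left=['P'] right=['B'] parent=K
Step 6 (down 0): focus=Z path=1/0 depth=2 children=['X'] left=[] right=['U'] parent=O
Step 7 (down 0): focus=X path=1/0/0 depth=3 children=['C'] left=[] right=[] parent=Z
Step 8 (up): focus=Z path=1/0 depth=2 children=['X'] left=[] right=['U'] parent=O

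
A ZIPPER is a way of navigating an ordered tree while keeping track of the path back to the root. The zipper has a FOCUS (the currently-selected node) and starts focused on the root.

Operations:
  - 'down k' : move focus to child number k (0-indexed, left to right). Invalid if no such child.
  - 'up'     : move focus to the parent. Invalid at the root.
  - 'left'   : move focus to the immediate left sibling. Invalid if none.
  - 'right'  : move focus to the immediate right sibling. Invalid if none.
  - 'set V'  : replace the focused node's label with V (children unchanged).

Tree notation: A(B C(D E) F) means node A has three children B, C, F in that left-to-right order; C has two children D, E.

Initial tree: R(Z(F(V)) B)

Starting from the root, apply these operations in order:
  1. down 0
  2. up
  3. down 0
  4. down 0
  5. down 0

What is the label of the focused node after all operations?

Step 1 (down 0): focus=Z path=0 depth=1 children=['F'] left=[] right=['B'] parent=R
Step 2 (up): focus=R path=root depth=0 children=['Z', 'B'] (at root)
Step 3 (down 0): focus=Z path=0 depth=1 children=['F'] left=[] right=['B'] parent=R
Step 4 (down 0): focus=F path=0/0 depth=2 children=['V'] left=[] right=[] parent=Z
Step 5 (down 0): focus=V path=0/0/0 depth=3 children=[] left=[] right=[] parent=F

Answer: V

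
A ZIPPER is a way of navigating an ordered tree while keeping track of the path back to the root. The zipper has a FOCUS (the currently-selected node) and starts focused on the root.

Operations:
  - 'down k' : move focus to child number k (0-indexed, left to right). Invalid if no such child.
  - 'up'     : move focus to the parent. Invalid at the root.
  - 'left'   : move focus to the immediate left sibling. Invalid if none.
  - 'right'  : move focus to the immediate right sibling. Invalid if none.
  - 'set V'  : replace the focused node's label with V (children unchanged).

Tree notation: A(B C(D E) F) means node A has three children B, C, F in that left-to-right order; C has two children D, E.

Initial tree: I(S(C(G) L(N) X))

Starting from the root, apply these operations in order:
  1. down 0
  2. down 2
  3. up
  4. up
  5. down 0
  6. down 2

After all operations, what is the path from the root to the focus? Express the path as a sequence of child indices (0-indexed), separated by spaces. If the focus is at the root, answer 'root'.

Step 1 (down 0): focus=S path=0 depth=1 children=['C', 'L', 'X'] left=[] right=[] parent=I
Step 2 (down 2): focus=X path=0/2 depth=2 children=[] left=['C', 'L'] right=[] parent=S
Step 3 (up): focus=S path=0 depth=1 children=['C', 'L', 'X'] left=[] right=[] parent=I
Step 4 (up): focus=I path=root depth=0 children=['S'] (at root)
Step 5 (down 0): focus=S path=0 depth=1 children=['C', 'L', 'X'] left=[] right=[] parent=I
Step 6 (down 2): focus=X path=0/2 depth=2 children=[] left=['C', 'L'] right=[] parent=S

Answer: 0 2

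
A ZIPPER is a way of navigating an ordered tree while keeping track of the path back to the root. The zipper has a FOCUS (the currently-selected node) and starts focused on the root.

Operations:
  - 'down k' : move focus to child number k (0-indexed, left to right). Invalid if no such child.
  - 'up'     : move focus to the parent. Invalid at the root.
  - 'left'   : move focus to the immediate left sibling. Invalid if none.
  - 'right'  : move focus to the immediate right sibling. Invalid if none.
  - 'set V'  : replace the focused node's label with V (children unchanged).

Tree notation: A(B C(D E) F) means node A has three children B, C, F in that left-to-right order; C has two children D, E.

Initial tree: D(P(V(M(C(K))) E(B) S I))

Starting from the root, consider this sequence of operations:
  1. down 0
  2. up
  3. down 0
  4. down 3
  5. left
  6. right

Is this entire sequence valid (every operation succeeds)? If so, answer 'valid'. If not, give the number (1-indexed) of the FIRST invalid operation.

Step 1 (down 0): focus=P path=0 depth=1 children=['V', 'E', 'S', 'I'] left=[] right=[] parent=D
Step 2 (up): focus=D path=root depth=0 children=['P'] (at root)
Step 3 (down 0): focus=P path=0 depth=1 children=['V', 'E', 'S', 'I'] left=[] right=[] parent=D
Step 4 (down 3): focus=I path=0/3 depth=2 children=[] left=['V', 'E', 'S'] right=[] parent=P
Step 5 (left): focus=S path=0/2 depth=2 children=[] left=['V', 'E'] right=['I'] parent=P
Step 6 (right): focus=I path=0/3 depth=2 children=[] left=['V', 'E', 'S'] right=[] parent=P

Answer: valid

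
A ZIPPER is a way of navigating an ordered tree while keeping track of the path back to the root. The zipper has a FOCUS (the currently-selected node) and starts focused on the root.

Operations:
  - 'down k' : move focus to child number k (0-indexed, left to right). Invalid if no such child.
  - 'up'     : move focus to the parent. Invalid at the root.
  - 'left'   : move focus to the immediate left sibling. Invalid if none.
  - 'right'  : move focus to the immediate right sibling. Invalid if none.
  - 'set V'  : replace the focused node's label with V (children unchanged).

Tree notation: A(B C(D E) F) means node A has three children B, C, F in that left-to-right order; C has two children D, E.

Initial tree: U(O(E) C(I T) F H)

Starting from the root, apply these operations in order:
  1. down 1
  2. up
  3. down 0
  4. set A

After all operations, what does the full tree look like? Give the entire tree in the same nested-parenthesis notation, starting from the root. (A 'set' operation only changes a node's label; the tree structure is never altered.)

Step 1 (down 1): focus=C path=1 depth=1 children=['I', 'T'] left=['O'] right=['F', 'H'] parent=U
Step 2 (up): focus=U path=root depth=0 children=['O', 'C', 'F', 'H'] (at root)
Step 3 (down 0): focus=O path=0 depth=1 children=['E'] left=[] right=['C', 'F', 'H'] parent=U
Step 4 (set A): focus=A path=0 depth=1 children=['E'] left=[] right=['C', 'F', 'H'] parent=U

Answer: U(A(E) C(I T) F H)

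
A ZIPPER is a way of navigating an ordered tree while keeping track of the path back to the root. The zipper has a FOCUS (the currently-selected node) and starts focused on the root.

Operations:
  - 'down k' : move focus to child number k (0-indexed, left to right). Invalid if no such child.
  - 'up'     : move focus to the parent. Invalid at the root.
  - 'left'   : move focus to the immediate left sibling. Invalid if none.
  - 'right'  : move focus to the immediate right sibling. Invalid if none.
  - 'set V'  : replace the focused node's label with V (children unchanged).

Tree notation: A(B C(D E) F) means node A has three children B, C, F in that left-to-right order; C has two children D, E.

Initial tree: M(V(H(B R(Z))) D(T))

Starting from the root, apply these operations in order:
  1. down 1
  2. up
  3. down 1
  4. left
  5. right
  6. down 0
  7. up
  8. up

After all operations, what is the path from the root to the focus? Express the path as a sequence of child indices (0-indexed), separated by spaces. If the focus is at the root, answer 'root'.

Answer: root

Derivation:
Step 1 (down 1): focus=D path=1 depth=1 children=['T'] left=['V'] right=[] parent=M
Step 2 (up): focus=M path=root depth=0 children=['V', 'D'] (at root)
Step 3 (down 1): focus=D path=1 depth=1 children=['T'] left=['V'] right=[] parent=M
Step 4 (left): focus=V path=0 depth=1 children=['H'] left=[] right=['D'] parent=M
Step 5 (right): focus=D path=1 depth=1 children=['T'] left=['V'] right=[] parent=M
Step 6 (down 0): focus=T path=1/0 depth=2 children=[] left=[] right=[] parent=D
Step 7 (up): focus=D path=1 depth=1 children=['T'] left=['V'] right=[] parent=M
Step 8 (up): focus=M path=root depth=0 children=['V', 'D'] (at root)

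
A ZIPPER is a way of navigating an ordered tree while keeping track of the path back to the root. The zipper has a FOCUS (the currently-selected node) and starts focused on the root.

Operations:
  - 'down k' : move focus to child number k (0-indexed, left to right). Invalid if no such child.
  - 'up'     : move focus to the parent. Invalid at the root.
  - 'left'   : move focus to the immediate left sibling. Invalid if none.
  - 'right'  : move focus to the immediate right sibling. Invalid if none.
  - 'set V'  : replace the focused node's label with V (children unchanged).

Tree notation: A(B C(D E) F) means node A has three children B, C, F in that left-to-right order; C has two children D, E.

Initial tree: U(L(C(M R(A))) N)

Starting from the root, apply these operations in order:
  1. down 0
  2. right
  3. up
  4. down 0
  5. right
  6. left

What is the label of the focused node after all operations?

Answer: L

Derivation:
Step 1 (down 0): focus=L path=0 depth=1 children=['C'] left=[] right=['N'] parent=U
Step 2 (right): focus=N path=1 depth=1 children=[] left=['L'] right=[] parent=U
Step 3 (up): focus=U path=root depth=0 children=['L', 'N'] (at root)
Step 4 (down 0): focus=L path=0 depth=1 children=['C'] left=[] right=['N'] parent=U
Step 5 (right): focus=N path=1 depth=1 children=[] left=['L'] right=[] parent=U
Step 6 (left): focus=L path=0 depth=1 children=['C'] left=[] right=['N'] parent=U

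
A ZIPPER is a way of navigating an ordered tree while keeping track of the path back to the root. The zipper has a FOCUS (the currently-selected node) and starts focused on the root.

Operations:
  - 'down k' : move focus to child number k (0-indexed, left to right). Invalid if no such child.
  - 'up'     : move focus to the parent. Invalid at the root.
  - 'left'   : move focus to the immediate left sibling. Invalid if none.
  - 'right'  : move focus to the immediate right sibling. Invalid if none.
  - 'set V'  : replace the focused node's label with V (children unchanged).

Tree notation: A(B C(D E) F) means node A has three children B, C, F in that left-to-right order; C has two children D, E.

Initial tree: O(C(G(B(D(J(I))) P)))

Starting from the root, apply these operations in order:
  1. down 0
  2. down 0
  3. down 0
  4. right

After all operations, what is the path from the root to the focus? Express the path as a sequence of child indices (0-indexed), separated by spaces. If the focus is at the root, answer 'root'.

Step 1 (down 0): focus=C path=0 depth=1 children=['G'] left=[] right=[] parent=O
Step 2 (down 0): focus=G path=0/0 depth=2 children=['B', 'P'] left=[] right=[] parent=C
Step 3 (down 0): focus=B path=0/0/0 depth=3 children=['D'] left=[] right=['P'] parent=G
Step 4 (right): focus=P path=0/0/1 depth=3 children=[] left=['B'] right=[] parent=G

Answer: 0 0 1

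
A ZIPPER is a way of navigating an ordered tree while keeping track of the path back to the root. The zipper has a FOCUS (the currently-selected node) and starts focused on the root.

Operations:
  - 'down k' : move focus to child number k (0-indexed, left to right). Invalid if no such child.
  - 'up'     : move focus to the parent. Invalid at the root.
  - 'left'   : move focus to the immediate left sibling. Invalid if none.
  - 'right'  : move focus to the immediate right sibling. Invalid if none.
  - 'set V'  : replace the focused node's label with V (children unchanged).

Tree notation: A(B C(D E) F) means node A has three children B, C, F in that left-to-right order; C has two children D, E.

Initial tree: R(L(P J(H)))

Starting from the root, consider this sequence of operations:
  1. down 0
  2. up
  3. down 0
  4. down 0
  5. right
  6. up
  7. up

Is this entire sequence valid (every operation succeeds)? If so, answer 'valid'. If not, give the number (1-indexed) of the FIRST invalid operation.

Answer: valid

Derivation:
Step 1 (down 0): focus=L path=0 depth=1 children=['P', 'J'] left=[] right=[] parent=R
Step 2 (up): focus=R path=root depth=0 children=['L'] (at root)
Step 3 (down 0): focus=L path=0 depth=1 children=['P', 'J'] left=[] right=[] parent=R
Step 4 (down 0): focus=P path=0/0 depth=2 children=[] left=[] right=['J'] parent=L
Step 5 (right): focus=J path=0/1 depth=2 children=['H'] left=['P'] right=[] parent=L
Step 6 (up): focus=L path=0 depth=1 children=['P', 'J'] left=[] right=[] parent=R
Step 7 (up): focus=R path=root depth=0 children=['L'] (at root)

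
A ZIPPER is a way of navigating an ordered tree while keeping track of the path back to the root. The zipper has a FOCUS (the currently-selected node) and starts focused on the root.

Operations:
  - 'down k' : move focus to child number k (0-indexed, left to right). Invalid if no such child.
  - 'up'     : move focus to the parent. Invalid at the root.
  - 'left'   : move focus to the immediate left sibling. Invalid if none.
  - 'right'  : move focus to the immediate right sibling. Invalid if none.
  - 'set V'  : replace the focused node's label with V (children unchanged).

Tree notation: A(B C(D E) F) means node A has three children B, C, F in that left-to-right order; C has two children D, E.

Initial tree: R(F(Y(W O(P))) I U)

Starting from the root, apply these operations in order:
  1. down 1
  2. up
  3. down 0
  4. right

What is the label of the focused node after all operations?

Step 1 (down 1): focus=I path=1 depth=1 children=[] left=['F'] right=['U'] parent=R
Step 2 (up): focus=R path=root depth=0 children=['F', 'I', 'U'] (at root)
Step 3 (down 0): focus=F path=0 depth=1 children=['Y'] left=[] right=['I', 'U'] parent=R
Step 4 (right): focus=I path=1 depth=1 children=[] left=['F'] right=['U'] parent=R

Answer: I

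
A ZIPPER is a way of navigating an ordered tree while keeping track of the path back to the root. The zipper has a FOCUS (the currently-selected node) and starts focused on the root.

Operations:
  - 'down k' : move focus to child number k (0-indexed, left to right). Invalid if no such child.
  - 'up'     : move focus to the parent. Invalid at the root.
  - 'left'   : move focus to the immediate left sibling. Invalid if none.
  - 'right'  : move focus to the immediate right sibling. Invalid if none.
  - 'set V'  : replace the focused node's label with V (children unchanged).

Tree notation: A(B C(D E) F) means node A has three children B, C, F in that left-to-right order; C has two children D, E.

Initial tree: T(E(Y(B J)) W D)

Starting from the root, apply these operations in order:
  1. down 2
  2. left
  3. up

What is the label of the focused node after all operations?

Answer: T

Derivation:
Step 1 (down 2): focus=D path=2 depth=1 children=[] left=['E', 'W'] right=[] parent=T
Step 2 (left): focus=W path=1 depth=1 children=[] left=['E'] right=['D'] parent=T
Step 3 (up): focus=T path=root depth=0 children=['E', 'W', 'D'] (at root)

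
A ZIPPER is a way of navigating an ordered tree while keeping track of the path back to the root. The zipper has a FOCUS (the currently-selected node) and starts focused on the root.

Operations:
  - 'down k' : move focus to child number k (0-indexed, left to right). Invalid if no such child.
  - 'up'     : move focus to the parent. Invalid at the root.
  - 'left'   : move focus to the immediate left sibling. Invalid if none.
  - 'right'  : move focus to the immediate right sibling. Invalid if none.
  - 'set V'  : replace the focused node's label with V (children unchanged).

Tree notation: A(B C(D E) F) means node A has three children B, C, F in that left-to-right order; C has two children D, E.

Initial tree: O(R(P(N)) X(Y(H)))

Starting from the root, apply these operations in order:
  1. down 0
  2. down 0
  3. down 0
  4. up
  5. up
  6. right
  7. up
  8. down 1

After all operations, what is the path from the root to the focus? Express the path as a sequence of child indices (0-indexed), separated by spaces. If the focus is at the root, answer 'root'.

Answer: 1

Derivation:
Step 1 (down 0): focus=R path=0 depth=1 children=['P'] left=[] right=['X'] parent=O
Step 2 (down 0): focus=P path=0/0 depth=2 children=['N'] left=[] right=[] parent=R
Step 3 (down 0): focus=N path=0/0/0 depth=3 children=[] left=[] right=[] parent=P
Step 4 (up): focus=P path=0/0 depth=2 children=['N'] left=[] right=[] parent=R
Step 5 (up): focus=R path=0 depth=1 children=['P'] left=[] right=['X'] parent=O
Step 6 (right): focus=X path=1 depth=1 children=['Y'] left=['R'] right=[] parent=O
Step 7 (up): focus=O path=root depth=0 children=['R', 'X'] (at root)
Step 8 (down 1): focus=X path=1 depth=1 children=['Y'] left=['R'] right=[] parent=O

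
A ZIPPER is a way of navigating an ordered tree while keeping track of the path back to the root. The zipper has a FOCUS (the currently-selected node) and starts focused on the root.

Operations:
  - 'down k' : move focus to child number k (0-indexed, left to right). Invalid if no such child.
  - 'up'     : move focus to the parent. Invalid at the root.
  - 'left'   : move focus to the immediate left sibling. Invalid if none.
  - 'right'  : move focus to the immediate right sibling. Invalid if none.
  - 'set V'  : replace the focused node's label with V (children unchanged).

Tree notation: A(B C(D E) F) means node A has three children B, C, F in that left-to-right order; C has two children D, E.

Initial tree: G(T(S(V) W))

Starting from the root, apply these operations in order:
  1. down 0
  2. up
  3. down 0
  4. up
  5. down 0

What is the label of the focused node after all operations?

Step 1 (down 0): focus=T path=0 depth=1 children=['S', 'W'] left=[] right=[] parent=G
Step 2 (up): focus=G path=root depth=0 children=['T'] (at root)
Step 3 (down 0): focus=T path=0 depth=1 children=['S', 'W'] left=[] right=[] parent=G
Step 4 (up): focus=G path=root depth=0 children=['T'] (at root)
Step 5 (down 0): focus=T path=0 depth=1 children=['S', 'W'] left=[] right=[] parent=G

Answer: T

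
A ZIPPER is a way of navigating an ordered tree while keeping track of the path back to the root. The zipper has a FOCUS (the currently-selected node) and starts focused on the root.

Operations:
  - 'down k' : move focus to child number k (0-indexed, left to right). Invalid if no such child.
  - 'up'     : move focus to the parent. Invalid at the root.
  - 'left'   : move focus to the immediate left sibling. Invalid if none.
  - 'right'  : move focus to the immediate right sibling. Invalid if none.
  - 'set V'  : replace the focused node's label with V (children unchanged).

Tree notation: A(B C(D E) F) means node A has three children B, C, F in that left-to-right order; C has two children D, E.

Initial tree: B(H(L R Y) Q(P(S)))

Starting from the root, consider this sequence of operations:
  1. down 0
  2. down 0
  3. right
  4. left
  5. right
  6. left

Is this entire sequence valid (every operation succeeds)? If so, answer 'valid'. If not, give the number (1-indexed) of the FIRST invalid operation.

Answer: valid

Derivation:
Step 1 (down 0): focus=H path=0 depth=1 children=['L', 'R', 'Y'] left=[] right=['Q'] parent=B
Step 2 (down 0): focus=L path=0/0 depth=2 children=[] left=[] right=['R', 'Y'] parent=H
Step 3 (right): focus=R path=0/1 depth=2 children=[] left=['L'] right=['Y'] parent=H
Step 4 (left): focus=L path=0/0 depth=2 children=[] left=[] right=['R', 'Y'] parent=H
Step 5 (right): focus=R path=0/1 depth=2 children=[] left=['L'] right=['Y'] parent=H
Step 6 (left): focus=L path=0/0 depth=2 children=[] left=[] right=['R', 'Y'] parent=H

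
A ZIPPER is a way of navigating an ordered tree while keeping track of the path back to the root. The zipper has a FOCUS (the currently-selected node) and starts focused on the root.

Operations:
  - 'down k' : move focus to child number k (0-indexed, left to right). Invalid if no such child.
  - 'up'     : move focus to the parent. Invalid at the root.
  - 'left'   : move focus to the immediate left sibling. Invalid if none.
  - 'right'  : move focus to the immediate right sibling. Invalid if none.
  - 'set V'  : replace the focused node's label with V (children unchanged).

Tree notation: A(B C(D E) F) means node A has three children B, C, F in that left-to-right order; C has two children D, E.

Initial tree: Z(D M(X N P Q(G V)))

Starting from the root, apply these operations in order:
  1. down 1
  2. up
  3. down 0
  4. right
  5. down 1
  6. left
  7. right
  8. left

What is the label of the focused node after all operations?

Answer: X

Derivation:
Step 1 (down 1): focus=M path=1 depth=1 children=['X', 'N', 'P', 'Q'] left=['D'] right=[] parent=Z
Step 2 (up): focus=Z path=root depth=0 children=['D', 'M'] (at root)
Step 3 (down 0): focus=D path=0 depth=1 children=[] left=[] right=['M'] parent=Z
Step 4 (right): focus=M path=1 depth=1 children=['X', 'N', 'P', 'Q'] left=['D'] right=[] parent=Z
Step 5 (down 1): focus=N path=1/1 depth=2 children=[] left=['X'] right=['P', 'Q'] parent=M
Step 6 (left): focus=X path=1/0 depth=2 children=[] left=[] right=['N', 'P', 'Q'] parent=M
Step 7 (right): focus=N path=1/1 depth=2 children=[] left=['X'] right=['P', 'Q'] parent=M
Step 8 (left): focus=X path=1/0 depth=2 children=[] left=[] right=['N', 'P', 'Q'] parent=M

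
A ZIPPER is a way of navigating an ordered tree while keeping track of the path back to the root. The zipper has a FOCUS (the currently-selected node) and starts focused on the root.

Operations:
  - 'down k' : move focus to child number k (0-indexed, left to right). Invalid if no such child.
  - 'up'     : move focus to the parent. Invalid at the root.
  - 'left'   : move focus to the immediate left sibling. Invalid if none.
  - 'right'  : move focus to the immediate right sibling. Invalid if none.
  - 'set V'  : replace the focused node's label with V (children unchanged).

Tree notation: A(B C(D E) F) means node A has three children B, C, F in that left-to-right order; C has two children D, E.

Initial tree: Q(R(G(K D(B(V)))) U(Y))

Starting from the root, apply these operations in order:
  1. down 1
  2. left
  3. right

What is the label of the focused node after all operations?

Step 1 (down 1): focus=U path=1 depth=1 children=['Y'] left=['R'] right=[] parent=Q
Step 2 (left): focus=R path=0 depth=1 children=['G'] left=[] right=['U'] parent=Q
Step 3 (right): focus=U path=1 depth=1 children=['Y'] left=['R'] right=[] parent=Q

Answer: U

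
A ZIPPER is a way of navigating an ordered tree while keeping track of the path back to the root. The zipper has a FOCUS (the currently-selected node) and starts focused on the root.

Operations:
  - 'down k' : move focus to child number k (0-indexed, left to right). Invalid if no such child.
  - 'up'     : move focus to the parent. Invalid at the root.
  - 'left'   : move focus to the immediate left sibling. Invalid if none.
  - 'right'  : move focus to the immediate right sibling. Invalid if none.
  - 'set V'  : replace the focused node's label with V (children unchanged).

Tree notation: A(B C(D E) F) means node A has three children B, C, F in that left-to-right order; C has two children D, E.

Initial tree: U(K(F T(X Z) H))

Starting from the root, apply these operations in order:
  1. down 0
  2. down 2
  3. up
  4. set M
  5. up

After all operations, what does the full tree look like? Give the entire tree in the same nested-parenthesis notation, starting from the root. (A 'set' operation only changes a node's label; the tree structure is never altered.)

Step 1 (down 0): focus=K path=0 depth=1 children=['F', 'T', 'H'] left=[] right=[] parent=U
Step 2 (down 2): focus=H path=0/2 depth=2 children=[] left=['F', 'T'] right=[] parent=K
Step 3 (up): focus=K path=0 depth=1 children=['F', 'T', 'H'] left=[] right=[] parent=U
Step 4 (set M): focus=M path=0 depth=1 children=['F', 'T', 'H'] left=[] right=[] parent=U
Step 5 (up): focus=U path=root depth=0 children=['M'] (at root)

Answer: U(M(F T(X Z) H))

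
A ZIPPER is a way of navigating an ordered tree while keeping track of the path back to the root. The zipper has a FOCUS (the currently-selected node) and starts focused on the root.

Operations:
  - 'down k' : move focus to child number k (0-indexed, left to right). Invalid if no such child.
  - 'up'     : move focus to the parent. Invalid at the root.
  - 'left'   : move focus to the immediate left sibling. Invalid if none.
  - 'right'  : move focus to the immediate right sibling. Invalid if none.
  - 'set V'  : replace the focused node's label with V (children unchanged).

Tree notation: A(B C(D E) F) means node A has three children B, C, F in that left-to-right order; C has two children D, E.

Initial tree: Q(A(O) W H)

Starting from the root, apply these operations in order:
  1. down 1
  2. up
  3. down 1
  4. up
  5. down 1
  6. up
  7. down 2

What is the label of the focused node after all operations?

Answer: H

Derivation:
Step 1 (down 1): focus=W path=1 depth=1 children=[] left=['A'] right=['H'] parent=Q
Step 2 (up): focus=Q path=root depth=0 children=['A', 'W', 'H'] (at root)
Step 3 (down 1): focus=W path=1 depth=1 children=[] left=['A'] right=['H'] parent=Q
Step 4 (up): focus=Q path=root depth=0 children=['A', 'W', 'H'] (at root)
Step 5 (down 1): focus=W path=1 depth=1 children=[] left=['A'] right=['H'] parent=Q
Step 6 (up): focus=Q path=root depth=0 children=['A', 'W', 'H'] (at root)
Step 7 (down 2): focus=H path=2 depth=1 children=[] left=['A', 'W'] right=[] parent=Q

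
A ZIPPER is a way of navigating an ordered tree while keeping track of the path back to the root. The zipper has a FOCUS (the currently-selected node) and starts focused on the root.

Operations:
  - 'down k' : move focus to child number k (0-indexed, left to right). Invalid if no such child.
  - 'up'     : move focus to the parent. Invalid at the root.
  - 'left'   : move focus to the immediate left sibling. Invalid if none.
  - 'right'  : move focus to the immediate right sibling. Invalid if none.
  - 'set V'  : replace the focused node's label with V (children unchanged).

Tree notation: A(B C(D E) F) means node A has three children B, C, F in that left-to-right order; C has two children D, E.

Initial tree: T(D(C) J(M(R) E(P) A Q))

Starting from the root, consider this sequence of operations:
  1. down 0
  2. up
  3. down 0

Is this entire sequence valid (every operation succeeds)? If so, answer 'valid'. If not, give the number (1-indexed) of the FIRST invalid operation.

Step 1 (down 0): focus=D path=0 depth=1 children=['C'] left=[] right=['J'] parent=T
Step 2 (up): focus=T path=root depth=0 children=['D', 'J'] (at root)
Step 3 (down 0): focus=D path=0 depth=1 children=['C'] left=[] right=['J'] parent=T

Answer: valid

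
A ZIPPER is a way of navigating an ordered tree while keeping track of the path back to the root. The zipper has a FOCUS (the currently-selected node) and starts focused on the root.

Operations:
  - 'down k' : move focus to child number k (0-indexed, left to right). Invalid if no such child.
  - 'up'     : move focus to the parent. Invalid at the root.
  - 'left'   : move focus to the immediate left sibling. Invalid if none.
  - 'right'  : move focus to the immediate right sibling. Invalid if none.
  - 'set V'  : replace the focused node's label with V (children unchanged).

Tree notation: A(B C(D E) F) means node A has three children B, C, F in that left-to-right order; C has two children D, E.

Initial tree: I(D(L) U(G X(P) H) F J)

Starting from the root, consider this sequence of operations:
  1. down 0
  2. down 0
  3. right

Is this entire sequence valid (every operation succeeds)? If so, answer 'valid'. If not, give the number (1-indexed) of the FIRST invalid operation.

Answer: 3

Derivation:
Step 1 (down 0): focus=D path=0 depth=1 children=['L'] left=[] right=['U', 'F', 'J'] parent=I
Step 2 (down 0): focus=L path=0/0 depth=2 children=[] left=[] right=[] parent=D
Step 3 (right): INVALID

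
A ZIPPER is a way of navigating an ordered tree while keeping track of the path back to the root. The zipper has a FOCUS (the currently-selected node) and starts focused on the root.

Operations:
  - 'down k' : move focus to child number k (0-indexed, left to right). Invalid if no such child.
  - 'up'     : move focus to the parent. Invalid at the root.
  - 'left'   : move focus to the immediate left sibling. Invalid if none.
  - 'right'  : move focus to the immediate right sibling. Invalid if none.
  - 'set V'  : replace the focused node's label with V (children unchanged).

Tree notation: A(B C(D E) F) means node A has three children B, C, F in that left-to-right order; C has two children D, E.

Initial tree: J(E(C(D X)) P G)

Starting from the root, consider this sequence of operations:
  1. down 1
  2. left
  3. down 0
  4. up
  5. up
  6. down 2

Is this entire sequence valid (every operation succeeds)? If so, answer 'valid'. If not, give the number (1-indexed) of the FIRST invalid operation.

Answer: valid

Derivation:
Step 1 (down 1): focus=P path=1 depth=1 children=[] left=['E'] right=['G'] parent=J
Step 2 (left): focus=E path=0 depth=1 children=['C'] left=[] right=['P', 'G'] parent=J
Step 3 (down 0): focus=C path=0/0 depth=2 children=['D', 'X'] left=[] right=[] parent=E
Step 4 (up): focus=E path=0 depth=1 children=['C'] left=[] right=['P', 'G'] parent=J
Step 5 (up): focus=J path=root depth=0 children=['E', 'P', 'G'] (at root)
Step 6 (down 2): focus=G path=2 depth=1 children=[] left=['E', 'P'] right=[] parent=J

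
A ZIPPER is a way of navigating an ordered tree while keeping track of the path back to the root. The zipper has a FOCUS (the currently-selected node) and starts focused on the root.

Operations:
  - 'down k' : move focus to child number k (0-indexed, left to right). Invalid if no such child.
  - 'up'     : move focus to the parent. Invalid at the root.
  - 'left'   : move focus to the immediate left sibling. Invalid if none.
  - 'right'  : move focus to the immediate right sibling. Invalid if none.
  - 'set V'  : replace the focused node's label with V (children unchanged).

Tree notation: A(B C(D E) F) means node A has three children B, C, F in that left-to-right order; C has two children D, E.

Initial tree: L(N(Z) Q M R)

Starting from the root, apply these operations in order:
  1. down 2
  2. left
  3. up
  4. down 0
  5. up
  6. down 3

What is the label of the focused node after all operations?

Step 1 (down 2): focus=M path=2 depth=1 children=[] left=['N', 'Q'] right=['R'] parent=L
Step 2 (left): focus=Q path=1 depth=1 children=[] left=['N'] right=['M', 'R'] parent=L
Step 3 (up): focus=L path=root depth=0 children=['N', 'Q', 'M', 'R'] (at root)
Step 4 (down 0): focus=N path=0 depth=1 children=['Z'] left=[] right=['Q', 'M', 'R'] parent=L
Step 5 (up): focus=L path=root depth=0 children=['N', 'Q', 'M', 'R'] (at root)
Step 6 (down 3): focus=R path=3 depth=1 children=[] left=['N', 'Q', 'M'] right=[] parent=L

Answer: R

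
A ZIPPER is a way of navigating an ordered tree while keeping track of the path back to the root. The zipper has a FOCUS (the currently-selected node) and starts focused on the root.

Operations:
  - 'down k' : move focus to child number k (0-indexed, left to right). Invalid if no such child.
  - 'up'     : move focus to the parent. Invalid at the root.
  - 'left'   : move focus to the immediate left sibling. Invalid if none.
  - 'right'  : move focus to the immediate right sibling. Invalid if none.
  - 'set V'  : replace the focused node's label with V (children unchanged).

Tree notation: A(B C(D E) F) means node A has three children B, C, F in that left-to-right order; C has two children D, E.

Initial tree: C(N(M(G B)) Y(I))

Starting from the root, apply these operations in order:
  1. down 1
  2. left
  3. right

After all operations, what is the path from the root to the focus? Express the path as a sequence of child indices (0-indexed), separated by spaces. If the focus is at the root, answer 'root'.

Answer: 1

Derivation:
Step 1 (down 1): focus=Y path=1 depth=1 children=['I'] left=['N'] right=[] parent=C
Step 2 (left): focus=N path=0 depth=1 children=['M'] left=[] right=['Y'] parent=C
Step 3 (right): focus=Y path=1 depth=1 children=['I'] left=['N'] right=[] parent=C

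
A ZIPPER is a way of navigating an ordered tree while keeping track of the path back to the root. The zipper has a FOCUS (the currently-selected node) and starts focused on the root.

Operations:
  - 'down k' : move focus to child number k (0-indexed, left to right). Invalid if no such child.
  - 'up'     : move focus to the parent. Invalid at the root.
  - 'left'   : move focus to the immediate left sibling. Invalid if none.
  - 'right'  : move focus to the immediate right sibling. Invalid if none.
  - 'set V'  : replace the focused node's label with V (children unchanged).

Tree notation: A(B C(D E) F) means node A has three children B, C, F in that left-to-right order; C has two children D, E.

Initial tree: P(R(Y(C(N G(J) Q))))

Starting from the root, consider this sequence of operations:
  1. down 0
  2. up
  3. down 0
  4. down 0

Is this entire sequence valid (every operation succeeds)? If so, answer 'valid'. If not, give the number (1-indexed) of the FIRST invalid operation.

Step 1 (down 0): focus=R path=0 depth=1 children=['Y'] left=[] right=[] parent=P
Step 2 (up): focus=P path=root depth=0 children=['R'] (at root)
Step 3 (down 0): focus=R path=0 depth=1 children=['Y'] left=[] right=[] parent=P
Step 4 (down 0): focus=Y path=0/0 depth=2 children=['C'] left=[] right=[] parent=R

Answer: valid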